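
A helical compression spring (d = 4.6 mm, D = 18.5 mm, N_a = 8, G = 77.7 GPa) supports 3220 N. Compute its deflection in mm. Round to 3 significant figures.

k = Gd⁴/(8D³N_a) = (77.7×10³)(4.6⁴)/(8·18.5³·8) = 85.853 N/mm
δ = F/k = 3220 / 85.853 = 37.506 mm

37.5 mm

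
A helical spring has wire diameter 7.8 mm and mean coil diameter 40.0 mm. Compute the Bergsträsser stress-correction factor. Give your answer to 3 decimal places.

C = D/d = 40.0/7.8 = 5.1282
K_B = (4C+2)/(4C−3) = 22.513/17.513 = 1.2855

1.286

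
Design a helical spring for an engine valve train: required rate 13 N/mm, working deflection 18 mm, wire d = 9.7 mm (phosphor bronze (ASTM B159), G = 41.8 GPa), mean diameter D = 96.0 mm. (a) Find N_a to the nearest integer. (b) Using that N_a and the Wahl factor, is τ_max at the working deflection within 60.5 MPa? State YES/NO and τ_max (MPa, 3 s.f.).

N_a = Gd⁴/(8D³k) = (41.8×10³)(9.7⁴)/(8·96.0³·13) = 4.022 → N_a = 4
Actual rate k = Gd⁴/(8D³·4) = 13.071 N/mm
Working load F = kδ = 13.071·18 = 235.27 N
C = 96.0/9.7 = 9.8969; K_W = (4C−1)/(4C−4)+0.615/C = 1.1464
τ_max = K_W·8FD/(πd³) = 1.1464·63.019 = 72.247 MPa
τ_max > 60.5 MPa → exceeds allowable

(a) 4 coils; (b) NO, τ_max = 72.2 MPa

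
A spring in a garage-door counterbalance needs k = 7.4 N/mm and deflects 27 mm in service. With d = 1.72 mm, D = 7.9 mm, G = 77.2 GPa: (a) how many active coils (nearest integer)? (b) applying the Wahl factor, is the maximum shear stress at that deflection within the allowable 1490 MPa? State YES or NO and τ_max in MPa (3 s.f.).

(a) 23 coils; (b) YES, τ_max = 1070 MPa

N_a = Gd⁴/(8D³k) = (77.2×10³)(1.72⁴)/(8·7.9³·7.4) = 23.15 → N_a = 23
Actual rate k = Gd⁴/(8D³·23) = 7.4479 N/mm
Working load F = kδ = 7.4479·27 = 201.09 N
C = 7.9/1.72 = 4.5930; K_W = (4C−1)/(4C−4)+0.615/C = 1.3426
τ_max = K_W·8FD/(πd³) = 1.3426·795.02 = 1067.4 MPa
τ_max ≤ 1490 MPa → acceptable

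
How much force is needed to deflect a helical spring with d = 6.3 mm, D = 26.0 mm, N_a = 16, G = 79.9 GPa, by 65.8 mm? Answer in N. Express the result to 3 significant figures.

3680 N

k = Gd⁴/(8D³N_a) = (79.9×10³)(6.3⁴)/(8·26.0³·16) = 55.947 N/mm
F = k·δ = 55.947 × 65.8 = 3681.3 N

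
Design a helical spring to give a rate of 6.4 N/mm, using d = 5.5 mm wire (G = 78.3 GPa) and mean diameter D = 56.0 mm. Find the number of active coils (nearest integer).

N_a = Gd⁴/(8D³k) = (78.3×10³ × 5.5⁴)/(8 × 56.0³ × 6.4)
    = 7.16494e+07 / 8.99154e+06 = 7.969 → 8 coils

8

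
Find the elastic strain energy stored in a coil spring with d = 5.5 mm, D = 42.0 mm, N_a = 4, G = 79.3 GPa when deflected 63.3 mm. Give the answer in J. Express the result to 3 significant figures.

61.3 J

k = Gd⁴/(8D³N_a) = (79.3×10³)(5.5⁴)/(8·42.0³·4) = 30.607 N/mm
U = ½kδ² = 0.5 × 30.607 × 63.3² = 61320 N·mm = 61.32 J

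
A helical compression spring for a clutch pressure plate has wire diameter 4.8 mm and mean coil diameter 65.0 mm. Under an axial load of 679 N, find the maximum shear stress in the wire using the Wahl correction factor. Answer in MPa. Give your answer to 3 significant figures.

1120 MPa

Spring index C = D/d = 65.0/4.8 = 13.5417
K_W = (4C−1)/(4C−4) + 0.615/C = 53.167/50.167 + 0.0454 = 1.1052
τ₀ = 8FD/(πd³) = 8·679·65.0/(π·4.8³) = 353080/347.44 = 1016.2 MPa
τ_max = K·τ₀ = 1.1052 × 1016.2 = 1123.2 MPa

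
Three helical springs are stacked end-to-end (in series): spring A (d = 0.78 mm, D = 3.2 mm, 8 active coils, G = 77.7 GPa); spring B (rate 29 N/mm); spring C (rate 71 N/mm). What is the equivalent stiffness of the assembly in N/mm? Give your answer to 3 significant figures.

8.23 N/mm

k_A = Gd⁴/(8D³N_a) = (77.7×10³)(0.78⁴)/(8·3.2³·8) = 13.714 N/mm
Series: 1/k_eq = 1/13.714 + 1/29 + 1/71 = 0.12148; k_eq = 8.2315 N/mm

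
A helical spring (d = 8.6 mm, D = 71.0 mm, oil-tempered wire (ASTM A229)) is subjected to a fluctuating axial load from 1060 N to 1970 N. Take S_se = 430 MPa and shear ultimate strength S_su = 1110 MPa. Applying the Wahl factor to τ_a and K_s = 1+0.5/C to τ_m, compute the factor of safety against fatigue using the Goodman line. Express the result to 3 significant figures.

C = D/d = 71.0/8.6 = 8.2558; K_W = (4C−1)/(4C−4)+0.615/C = 1.1779; K_s = 1+0.5/C = 1.0606
F_a = (F_max−F_min)/2 = 455 N; F_m = (F_max+F_min)/2 = 1515 N
τ_a = K_W·8F_aD/(πd³) = 1.1779 × 129.33 = 152.34 MPa
τ_m = K_s·8F_mD/(πd³) = 1.0606 × 430.64 = 456.72 MPa
Goodman: 1/n_f = τ_a/S_se + τ_m/S_su = 152.34/430 + 456.72/1110 = 0.35427 + 0.41146 = 0.76574
n_f = 1/0.76574 = 1.306

1.31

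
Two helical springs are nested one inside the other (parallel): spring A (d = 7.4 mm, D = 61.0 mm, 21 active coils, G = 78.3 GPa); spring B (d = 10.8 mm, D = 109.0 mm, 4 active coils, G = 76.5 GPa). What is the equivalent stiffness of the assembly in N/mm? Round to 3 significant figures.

31.3 N/mm

k_A = Gd⁴/(8D³N_a) = (78.3×10³)(7.4⁴)/(8·61.0³·21) = 6.1573 N/mm
k_B = Gd⁴/(8D³N_a) = (76.5×10³)(10.8⁴)/(8·109.0³·4) = 25.115 N/mm
Parallel: k_eq = 6.1573 + 25.115 = 31.272 N/mm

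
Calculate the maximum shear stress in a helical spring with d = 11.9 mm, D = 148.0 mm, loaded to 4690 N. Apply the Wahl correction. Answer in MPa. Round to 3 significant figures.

Spring index C = D/d = 148.0/11.9 = 12.4370
K_W = (4C−1)/(4C−4) + 0.615/C = 48.748/45.748 + 0.0494 = 1.1150
τ₀ = 8FD/(πd³) = 8·4690·148.0/(π·11.9³) = 5.55296e+06/5294.1 = 1048.9 MPa
τ_max = K·τ₀ = 1.1150 × 1048.9 = 1169.6 MPa

1170 MPa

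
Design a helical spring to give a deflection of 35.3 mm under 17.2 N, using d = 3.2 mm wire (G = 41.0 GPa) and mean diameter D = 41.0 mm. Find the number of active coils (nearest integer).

Required rate k = F/δ = 17.2/35.3 = 0.48725 N/mm
N_a = Gd⁴/(8D³k) = (41.0×10³ × 3.2⁴)/(8 × 41.0³ × 0.48725)
    = 4.29916e+06 / 268655 = 16 → 16 coils

16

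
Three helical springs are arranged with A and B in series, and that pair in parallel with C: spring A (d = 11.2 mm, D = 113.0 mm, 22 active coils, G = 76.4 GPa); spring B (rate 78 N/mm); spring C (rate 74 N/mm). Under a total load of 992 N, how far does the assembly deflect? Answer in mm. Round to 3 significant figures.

12.6 mm

k_A = Gd⁴/(8D³N_a) = (76.4×10³)(11.2⁴)/(8·113.0³·22) = 4.7339 N/mm
Springs A,B series: k_AB = 1/(1/4.7339+1/78) = 4.463 N/mm; parallel with C: k_eq = 4.463+74 = 78.463 N/mm
δ = F/k_eq = 992/78.463 = 12.643 mm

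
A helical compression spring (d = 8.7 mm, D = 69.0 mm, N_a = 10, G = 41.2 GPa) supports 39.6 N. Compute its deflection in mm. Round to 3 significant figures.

k = Gd⁴/(8D³N_a) = (41.2×10³)(8.7⁴)/(8·69.0³·10) = 8.9813 N/mm
δ = F/k = 39.6 / 8.9813 = 4.4092 mm

4.41 mm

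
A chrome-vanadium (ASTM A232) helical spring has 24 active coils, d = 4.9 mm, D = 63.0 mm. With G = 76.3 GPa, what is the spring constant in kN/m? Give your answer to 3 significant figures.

0.916 kN/m

k = Gd⁴/(8D³N_a) = (76.3×10³ × 4.9⁴) / (8 × 63.0³ × 24)
  = 4.39854e+07 / 4.8009e+07 = 0.91619 N/mm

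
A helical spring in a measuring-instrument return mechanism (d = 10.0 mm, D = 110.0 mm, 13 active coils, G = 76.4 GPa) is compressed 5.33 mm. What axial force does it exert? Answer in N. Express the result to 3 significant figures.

k = Gd⁴/(8D³N_a) = (76.4×10³)(10.0⁴)/(8·110.0³·13) = 5.5193 N/mm
F = k·δ = 5.5193 × 5.33 = 29.418 N

29.4 N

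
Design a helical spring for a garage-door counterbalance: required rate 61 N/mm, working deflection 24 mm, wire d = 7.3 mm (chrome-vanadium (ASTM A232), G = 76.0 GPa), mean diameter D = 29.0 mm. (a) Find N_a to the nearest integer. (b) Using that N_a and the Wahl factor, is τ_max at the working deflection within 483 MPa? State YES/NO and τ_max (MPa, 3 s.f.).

N_a = Gd⁴/(8D³k) = (76.0×10³)(7.3⁴)/(8·29.0³·61) = 18.13 → N_a = 18
Actual rate k = Gd⁴/(8D³·18) = 61.454 N/mm
Working load F = kδ = 61.454·24 = 1474.9 N
C = 29.0/7.3 = 3.9726; K_W = (4C−1)/(4C−4)+0.615/C = 1.4071
τ_max = K_W·8FD/(πd³) = 1.4071·279.98 = 393.97 MPa
τ_max ≤ 483 MPa → acceptable

(a) 18 coils; (b) YES, τ_max = 394 MPa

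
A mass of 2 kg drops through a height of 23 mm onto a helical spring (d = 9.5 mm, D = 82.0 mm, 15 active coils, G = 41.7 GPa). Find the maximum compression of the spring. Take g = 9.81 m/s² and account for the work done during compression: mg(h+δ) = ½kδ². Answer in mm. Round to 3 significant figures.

k = Gd⁴/(8D³N_a) = (41.7×10³)(9.5⁴)/(8·82.0³·15) = 5.1334 N/mm
W = mg = 2 × 9.81 = 19.62 N
½kδ² − Wδ − Wh = 0 → δ = (W + √(W² + 2kWh))/k
δ = (19.62 + √(384.94 + 4633.02))/5.1334 = (19.62 + 70.838)/5.1334 = 17.621 mm

17.6 mm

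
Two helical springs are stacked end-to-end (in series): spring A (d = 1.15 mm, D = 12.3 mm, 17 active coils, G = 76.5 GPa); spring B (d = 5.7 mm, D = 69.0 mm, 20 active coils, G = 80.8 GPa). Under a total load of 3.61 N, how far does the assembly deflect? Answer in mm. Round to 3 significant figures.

9.05 mm

k_A = Gd⁴/(8D³N_a) = (76.5×10³)(1.15⁴)/(8·12.3³·17) = 0.52869 N/mm
k_B = Gd⁴/(8D³N_a) = (80.8×10³)(5.7⁴)/(8·69.0³·20) = 1.6227 N/mm
Series: 1/k_eq = 1/0.52869 + 1/1.6227 = 2.5077; k_eq = 0.39877 N/mm
δ = F/k_eq = 3.61/0.39877 = 9.0529 mm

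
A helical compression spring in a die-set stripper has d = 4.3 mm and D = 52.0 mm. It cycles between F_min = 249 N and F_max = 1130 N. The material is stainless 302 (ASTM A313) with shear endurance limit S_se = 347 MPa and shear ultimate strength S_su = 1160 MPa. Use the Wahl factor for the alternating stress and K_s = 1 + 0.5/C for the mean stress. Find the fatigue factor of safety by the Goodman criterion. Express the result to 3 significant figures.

C = D/d = 52.0/4.3 = 12.0930; K_W = (4C−1)/(4C−4)+0.615/C = 1.1185; K_s = 1+0.5/C = 1.0413
F_a = (F_max−F_min)/2 = 440.5 N; F_m = (F_max+F_min)/2 = 689.5 N
τ_a = K_W·8F_aD/(πd³) = 1.1185 × 733.64 = 820.55 MPa
τ_m = K_s·8F_mD/(πd³) = 1.0413 × 1148.3 = 1195.8 MPa
Goodman: 1/n_f = τ_a/S_se + τ_m/S_su = 820.55/347 + 1195.8/1160 = 2.36471 + 1.03088 = 3.3956
n_f = 1/3.3956 = 0.2945

0.294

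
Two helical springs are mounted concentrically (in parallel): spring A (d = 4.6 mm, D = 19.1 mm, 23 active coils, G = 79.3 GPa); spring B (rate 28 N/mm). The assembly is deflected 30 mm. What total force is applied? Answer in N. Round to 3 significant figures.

k_A = Gd⁴/(8D³N_a) = (79.3×10³)(4.6⁴)/(8·19.1³·23) = 27.694 N/mm
Parallel: k_eq = 27.694 + 28 = 55.694 N/mm
F = k_eq·δ = 55.694·30 = 1670.8 N

1670 N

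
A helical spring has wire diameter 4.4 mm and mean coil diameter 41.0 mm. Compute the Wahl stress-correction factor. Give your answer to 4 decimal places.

1.1562

C = D/d = 41.0/4.4 = 9.3182
K_W = (4C−1)/(4C−4) + 0.615/C = 36.273/33.273 + 0.0660 = 1.1562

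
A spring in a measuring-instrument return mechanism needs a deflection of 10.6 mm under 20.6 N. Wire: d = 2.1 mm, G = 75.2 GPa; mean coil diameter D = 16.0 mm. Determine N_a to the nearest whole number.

23

Required rate k = F/δ = 20.6/10.6 = 1.9434 N/mm
N_a = Gd⁴/(8D³k) = (75.2×10³ × 2.1⁴)/(8 × 16.0³ × 1.9434)
    = 1.4625e+06 / 63681.2 = 22.97 → 23 coils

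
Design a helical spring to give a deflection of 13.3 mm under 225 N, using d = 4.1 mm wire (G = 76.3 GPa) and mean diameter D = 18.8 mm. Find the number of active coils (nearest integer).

24

Required rate k = F/δ = 225/13.3 = 16.917 N/mm
N_a = Gd⁴/(8D³k) = (76.3×10³ × 4.1⁴)/(8 × 18.8³ × 16.917)
    = 2.15606e+07 / 899279 = 23.98 → 24 coils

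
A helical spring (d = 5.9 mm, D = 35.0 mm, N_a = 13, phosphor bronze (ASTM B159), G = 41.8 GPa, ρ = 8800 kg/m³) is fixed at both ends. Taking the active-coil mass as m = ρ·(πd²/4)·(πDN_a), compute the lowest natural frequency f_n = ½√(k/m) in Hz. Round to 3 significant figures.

90.9 Hz

k = Gd⁴/(8D³N_a) = (41.8×10³)(5.9⁴)/(8·35.0³·13) = 11.359 N/mm = 11359 N/m
Wire length L = πDN_a = π·35.0·13 = 1429.4 mm
m = ρ·(πd²/4)·L = 8800 × 27.34×10⁻⁶ m² × 1.4294 m = 0.3439 kg
f_n = ½√(k/m) = 0.5·√(11359/0.3439) = 0.5·√(33030) = 90.871 Hz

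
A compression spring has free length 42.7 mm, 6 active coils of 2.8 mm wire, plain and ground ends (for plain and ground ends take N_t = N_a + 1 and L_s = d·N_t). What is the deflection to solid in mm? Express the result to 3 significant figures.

23.1 mm

N_t = 7; L_s = 2.8·7 = 19.6 mm
δ_solid = L₀ − L_s = 42.7 − 19.6 = 23.1 mm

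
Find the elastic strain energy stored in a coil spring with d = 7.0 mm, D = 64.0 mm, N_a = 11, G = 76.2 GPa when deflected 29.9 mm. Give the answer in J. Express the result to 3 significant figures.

k = Gd⁴/(8D³N_a) = (76.2×10³)(7.0⁴)/(8·64.0³·11) = 7.9309 N/mm
U = ½kδ² = 0.5 × 7.9309 × 29.9² = 3545.2 N·mm = 3.5452 J

3.55 J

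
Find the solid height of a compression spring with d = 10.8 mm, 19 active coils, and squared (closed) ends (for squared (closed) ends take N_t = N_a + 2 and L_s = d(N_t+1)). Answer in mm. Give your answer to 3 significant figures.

squared (closed) ends: N_t = N_a + 2 = 19 + 2 = 21
L_s = d·(N_t+1) = 10.8 × 22 = 237.6 mm

238 mm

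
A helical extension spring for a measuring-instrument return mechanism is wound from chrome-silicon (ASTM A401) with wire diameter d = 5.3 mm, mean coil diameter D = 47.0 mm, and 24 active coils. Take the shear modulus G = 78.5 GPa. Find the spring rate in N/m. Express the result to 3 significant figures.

3110 N/m

k = Gd⁴/(8D³N_a) = (78.5×10³ × 5.3⁴) / (8 × 47.0³ × 24)
  = 6.19403e+07 / 1.9934e+07 = 3.1073 N/mm = 3107.3 N/m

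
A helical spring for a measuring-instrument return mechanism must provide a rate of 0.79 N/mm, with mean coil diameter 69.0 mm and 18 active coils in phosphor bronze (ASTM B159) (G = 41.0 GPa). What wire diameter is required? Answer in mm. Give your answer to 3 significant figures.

5.49 mm

d = (8D³N_a·k / G)^(1/4) = (8·69.0³·18·0.79 / (41.0×10³))^0.25
  = (911.49)^0.25 = 5.4946 mm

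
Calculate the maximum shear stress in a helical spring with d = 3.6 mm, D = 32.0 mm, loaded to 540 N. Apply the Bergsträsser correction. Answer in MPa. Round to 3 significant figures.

1090 MPa

Spring index C = D/d = 32.0/3.6 = 8.8889
K_B = (4C+2)/(4C−3) = 37.556/32.556 = 1.1536
τ₀ = 8FD/(πd³) = 8·540·32.0/(π·3.6³) = 138240/146.57 = 943.14 MPa
τ_max = K·τ₀ = 1.1536 × 943.14 = 1088 MPa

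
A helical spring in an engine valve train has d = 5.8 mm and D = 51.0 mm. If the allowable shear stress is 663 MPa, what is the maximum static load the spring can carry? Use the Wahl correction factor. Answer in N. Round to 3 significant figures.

854 N

C = D/d = 51.0/5.8 = 8.7931
K_W = (4C−1)/(4C−4) + 0.615/C = 34.172/31.172 + 0.0699 = 1.1662
τ_max = K·8FD/(πd³) → F_max = τ_allow·πd³/(8DK)
F_max = 663·π·5.8³/(8·51.0·1.1662) = 4.0639e+05/475.8 = 854.13 N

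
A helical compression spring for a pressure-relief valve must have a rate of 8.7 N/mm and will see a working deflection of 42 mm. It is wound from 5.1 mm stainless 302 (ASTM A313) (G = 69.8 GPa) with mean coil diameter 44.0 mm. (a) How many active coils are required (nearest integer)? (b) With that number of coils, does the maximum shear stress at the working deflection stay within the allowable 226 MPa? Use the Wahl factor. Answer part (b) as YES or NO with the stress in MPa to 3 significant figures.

N_a = Gd⁴/(8D³k) = (69.8×10³)(5.1⁴)/(8·44.0³·8.7) = 7.965 → N_a = 8
Actual rate k = Gd⁴/(8D³·8) = 8.6616 N/mm
Working load F = kδ = 8.6616·42 = 363.79 N
C = 44.0/5.1 = 8.6275; K_W = (4C−1)/(4C−4)+0.615/C = 1.1696
τ_max = K_W·8FD/(πd³) = 1.1696·307.28 = 359.39 MPa
τ_max > 226 MPa → exceeds allowable

(a) 8 coils; (b) NO, τ_max = 359 MPa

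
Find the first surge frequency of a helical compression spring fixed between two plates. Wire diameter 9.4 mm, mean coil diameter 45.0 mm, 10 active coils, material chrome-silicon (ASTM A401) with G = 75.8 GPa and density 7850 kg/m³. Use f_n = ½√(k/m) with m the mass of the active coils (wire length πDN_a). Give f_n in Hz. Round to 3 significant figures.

162 Hz

k = Gd⁴/(8D³N_a) = (75.8×10³)(9.4⁴)/(8·45.0³·10) = 81.181 N/mm = 81181 N/m
Wire length L = πDN_a = π·45.0·10 = 1413.7 mm
m = ρ·(πd²/4)·L = 7850 × 69.398×10⁻⁶ m² × 1.4137 m = 0.77015 kg
f_n = ½√(k/m) = 0.5·√(81181/0.77015) = 0.5·√(1.0541e+05) = 162.33 Hz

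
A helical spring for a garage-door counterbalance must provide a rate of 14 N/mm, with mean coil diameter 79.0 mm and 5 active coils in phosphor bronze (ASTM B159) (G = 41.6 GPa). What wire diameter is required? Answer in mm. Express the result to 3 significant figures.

9.03 mm

d = (8D³N_a·k / G)^(1/4) = (8·79.0³·5·14 / (41.6×10³))^0.25
  = (6637.1)^0.25 = 9.0260 mm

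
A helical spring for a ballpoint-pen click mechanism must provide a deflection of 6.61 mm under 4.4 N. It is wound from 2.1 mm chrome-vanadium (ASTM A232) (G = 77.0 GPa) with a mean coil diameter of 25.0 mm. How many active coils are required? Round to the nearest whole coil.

Required rate k = F/δ = 4.4/6.61 = 0.66566 N/mm
N_a = Gd⁴/(8D³k) = (77.0×10³ × 2.1⁴)/(8 × 25.0³ × 0.66566)
    = 1.4975e+06 / 83207.3 = 18 → 18 coils

18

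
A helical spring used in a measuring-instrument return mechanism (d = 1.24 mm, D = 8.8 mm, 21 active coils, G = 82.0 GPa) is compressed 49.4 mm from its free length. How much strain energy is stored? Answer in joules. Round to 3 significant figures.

k = Gd⁴/(8D³N_a) = (82.0×10³)(1.24⁴)/(8·8.8³·21) = 1.6933 N/mm
U = ½kδ² = 0.5 × 1.6933 × 49.4² = 2066.2 N·mm = 2.0662 J

2.07 J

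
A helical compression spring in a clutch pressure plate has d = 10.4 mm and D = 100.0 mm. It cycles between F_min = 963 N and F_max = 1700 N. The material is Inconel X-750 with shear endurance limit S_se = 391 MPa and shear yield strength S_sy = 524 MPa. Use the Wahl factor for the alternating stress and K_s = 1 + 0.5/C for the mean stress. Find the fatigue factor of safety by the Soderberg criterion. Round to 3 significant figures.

1.18

C = D/d = 100.0/10.4 = 9.6154; K_W = (4C−1)/(4C−4)+0.615/C = 1.1510; K_s = 1+0.5/C = 1.0520
F_a = (F_max−F_min)/2 = 368.5 N; F_m = (F_max+F_min)/2 = 1331.5 N
τ_a = K_W·8F_aD/(πd³) = 1.1510 × 83.421 = 96.019 MPa
τ_m = K_s·8F_mD/(πd³) = 1.0520 × 301.43 = 317.1 MPa
Soderberg: 1/n_f = τ_a/S_se + τ_m/S_sy = 96.019/391 + 317.1/524 = 0.24557 + 0.60515 = 0.85073
n_f = 1/0.85073 = 1.175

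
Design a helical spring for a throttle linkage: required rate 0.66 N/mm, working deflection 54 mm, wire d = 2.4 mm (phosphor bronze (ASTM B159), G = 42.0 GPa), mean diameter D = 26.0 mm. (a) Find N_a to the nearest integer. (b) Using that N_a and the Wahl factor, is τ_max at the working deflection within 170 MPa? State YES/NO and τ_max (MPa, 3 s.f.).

N_a = Gd⁴/(8D³k) = (42.0×10³)(2.4⁴)/(8·26.0³·0.66) = 15.02 → N_a = 15
Actual rate k = Gd⁴/(8D³·15) = 0.66068 N/mm
Working load F = kδ = 0.66068·54 = 35.677 N
C = 26.0/2.4 = 10.8333; K_W = (4C−1)/(4C−4)+0.615/C = 1.1330
τ_max = K_W·8FD/(πd³) = 1.1330·170.87 = 193.6 MPa
τ_max > 170 MPa → exceeds allowable

(a) 15 coils; (b) NO, τ_max = 194 MPa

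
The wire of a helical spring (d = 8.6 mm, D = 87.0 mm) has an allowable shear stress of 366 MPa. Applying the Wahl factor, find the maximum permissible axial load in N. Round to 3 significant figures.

919 N

C = D/d = 87.0/8.6 = 10.1163
K_W = (4C−1)/(4C−4) + 0.615/C = 39.465/36.465 + 0.0608 = 1.1431
τ_max = K·8FD/(πd³) → F_max = τ_allow·πd³/(8DK)
F_max = 366·π·8.6³/(8·87.0·1.1431) = 7.3135e+05/795.57 = 919.28 N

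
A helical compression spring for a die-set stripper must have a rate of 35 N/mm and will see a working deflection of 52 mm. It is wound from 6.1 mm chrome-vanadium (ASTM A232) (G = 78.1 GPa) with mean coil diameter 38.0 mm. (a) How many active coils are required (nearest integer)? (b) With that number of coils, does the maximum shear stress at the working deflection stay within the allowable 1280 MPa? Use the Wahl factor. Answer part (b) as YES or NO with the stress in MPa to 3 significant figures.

(a) 7 coils; (b) YES, τ_max = 969 MPa

N_a = Gd⁴/(8D³k) = (78.1×10³)(6.1⁴)/(8·38.0³·35) = 7.038 → N_a = 7
Actual rate k = Gd⁴/(8D³·7) = 35.191 N/mm
Working load F = kδ = 35.191·52 = 1829.9 N
C = 38.0/6.1 = 6.2295; K_W = (4C−1)/(4C−4)+0.615/C = 1.2421
τ_max = K_W·8FD/(πd³) = 1.2421·780.13 = 969.04 MPa
τ_max ≤ 1280 MPa → acceptable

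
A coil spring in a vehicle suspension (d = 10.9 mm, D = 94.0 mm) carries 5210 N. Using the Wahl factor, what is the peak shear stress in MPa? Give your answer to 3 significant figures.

1130 MPa

Spring index C = D/d = 94.0/10.9 = 8.6239
K_W = (4C−1)/(4C−4) + 0.615/C = 33.495/30.495 + 0.0713 = 1.1697
τ₀ = 8FD/(πd³) = 8·5210·94.0/(π·10.9³) = 3.91792e+06/4068.5 = 963 MPa
τ_max = K·τ₀ = 1.1697 × 963 = 1126.4 MPa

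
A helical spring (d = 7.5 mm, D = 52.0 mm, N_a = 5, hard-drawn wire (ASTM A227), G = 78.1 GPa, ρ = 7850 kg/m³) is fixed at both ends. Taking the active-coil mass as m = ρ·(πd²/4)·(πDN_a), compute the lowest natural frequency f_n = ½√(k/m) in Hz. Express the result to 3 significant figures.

197 Hz

k = Gd⁴/(8D³N_a) = (78.1×10³)(7.5⁴)/(8·52.0³·5) = 43.937 N/mm = 43937 N/m
Wire length L = πDN_a = π·52.0·5 = 816.81 mm
m = ρ·(πd²/4)·L = 7850 × 44.179×10⁻⁶ m² × 0.81681 m = 0.28327 kg
f_n = ½√(k/m) = 0.5·√(43937/0.28327) = 0.5·√(1.551e+05) = 196.92 Hz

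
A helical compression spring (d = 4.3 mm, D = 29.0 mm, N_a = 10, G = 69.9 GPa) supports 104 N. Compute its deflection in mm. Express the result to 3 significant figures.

k = Gd⁴/(8D³N_a) = (69.9×10³)(4.3⁴)/(8·29.0³·10) = 12.248 N/mm
δ = F/k = 104 / 12.248 = 8.4911 mm

8.49 mm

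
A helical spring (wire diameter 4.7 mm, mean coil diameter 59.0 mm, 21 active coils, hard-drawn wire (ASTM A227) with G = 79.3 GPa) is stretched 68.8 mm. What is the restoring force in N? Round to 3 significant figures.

k = Gd⁴/(8D³N_a) = (79.3×10³)(4.7⁴)/(8·59.0³·21) = 1.1215 N/mm
F = k·δ = 1.1215 × 68.8 = 77.159 N

77.2 N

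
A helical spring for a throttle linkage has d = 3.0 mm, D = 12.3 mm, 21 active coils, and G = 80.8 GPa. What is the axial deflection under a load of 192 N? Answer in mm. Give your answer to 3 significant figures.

k = Gd⁴/(8D³N_a) = (80.8×10³)(3.0⁴)/(8·12.3³·21) = 20.935 N/mm
δ = F/k = 192 / 20.935 = 9.1713 mm

9.17 mm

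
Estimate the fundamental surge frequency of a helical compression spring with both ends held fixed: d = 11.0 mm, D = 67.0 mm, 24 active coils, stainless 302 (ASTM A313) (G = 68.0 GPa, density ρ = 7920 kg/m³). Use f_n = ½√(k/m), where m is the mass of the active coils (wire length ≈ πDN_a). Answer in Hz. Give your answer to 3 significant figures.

k = Gd⁴/(8D³N_a) = (68.0×10³)(11.0⁴)/(8·67.0³·24) = 17.241 N/mm = 17241 N/m
Wire length L = πDN_a = π·67.0·24 = 5051.7 mm
m = ρ·(πd²/4)·L = 7920 × 95.033×10⁻⁶ m² × 5.0517 m = 3.8022 kg
f_n = ½√(k/m) = 0.5·√(17241/3.8022) = 0.5·√(4534.4) = 33.669 Hz

33.7 Hz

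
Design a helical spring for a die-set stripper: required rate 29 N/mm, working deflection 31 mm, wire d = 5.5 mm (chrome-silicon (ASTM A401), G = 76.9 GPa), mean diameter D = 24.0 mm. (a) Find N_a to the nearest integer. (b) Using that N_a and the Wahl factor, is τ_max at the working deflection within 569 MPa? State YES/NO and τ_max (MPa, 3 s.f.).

(a) 22 coils; (b) YES, τ_max = 449 MPa

N_a = Gd⁴/(8D³k) = (76.9×10³)(5.5⁴)/(8·24.0³·29) = 21.94 → N_a = 22
Actual rate k = Gd⁴/(8D³·22) = 28.922 N/mm
Working load F = kδ = 28.922·31 = 896.59 N
C = 24.0/5.5 = 4.3636; K_W = (4C−1)/(4C−4)+0.615/C = 1.3639
τ_max = K_W·8FD/(πd³) = 1.3639·329.35 = 449.2 MPa
τ_max ≤ 569 MPa → acceptable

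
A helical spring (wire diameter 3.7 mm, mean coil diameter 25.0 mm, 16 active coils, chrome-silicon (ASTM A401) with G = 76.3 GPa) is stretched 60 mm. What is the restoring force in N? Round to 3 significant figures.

k = Gd⁴/(8D³N_a) = (76.3×10³)(3.7⁴)/(8·25.0³·16) = 7.1499 N/mm
F = k·δ = 7.1499 × 60 = 429 N

429 N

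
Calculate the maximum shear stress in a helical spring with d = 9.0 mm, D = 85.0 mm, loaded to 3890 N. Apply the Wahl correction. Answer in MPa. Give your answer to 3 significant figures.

Spring index C = D/d = 85.0/9.0 = 9.4444
K_W = (4C−1)/(4C−4) + 0.615/C = 36.778/33.778 + 0.0651 = 1.1539
τ₀ = 8FD/(πd³) = 8·3890·85.0/(π·9.0³) = 2.6452e+06/2290.2 = 1155 MPa
τ_max = K·τ₀ = 1.1539 × 1155 = 1332.8 MPa

1330 MPa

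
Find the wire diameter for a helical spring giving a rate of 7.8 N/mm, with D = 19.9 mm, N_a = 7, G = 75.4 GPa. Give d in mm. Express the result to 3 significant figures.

d = (8D³N_a·k / G)^(1/4) = (8·19.9³·7·7.8 / (75.4×10³))^0.25
  = (45.653)^0.25 = 2.5994 mm

2.60 mm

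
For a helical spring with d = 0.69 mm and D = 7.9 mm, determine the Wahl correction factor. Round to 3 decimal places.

1.125

C = D/d = 7.9/0.69 = 11.4493
K_W = (4C−1)/(4C−4) + 0.615/C = 44.797/41.797 + 0.0537 = 1.1255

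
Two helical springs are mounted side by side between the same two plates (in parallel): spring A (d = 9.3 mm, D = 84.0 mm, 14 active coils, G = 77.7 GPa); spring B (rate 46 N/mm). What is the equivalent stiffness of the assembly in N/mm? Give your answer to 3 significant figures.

k_A = Gd⁴/(8D³N_a) = (77.7×10³)(9.3⁴)/(8·84.0³·14) = 8.7558 N/mm
Parallel: k_eq = 8.7558 + 46 = 54.756 N/mm

54.8 N/mm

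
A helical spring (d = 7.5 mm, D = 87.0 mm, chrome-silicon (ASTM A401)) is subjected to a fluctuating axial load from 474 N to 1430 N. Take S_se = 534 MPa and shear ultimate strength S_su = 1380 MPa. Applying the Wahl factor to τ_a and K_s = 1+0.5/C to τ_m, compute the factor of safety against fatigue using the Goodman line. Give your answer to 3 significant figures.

C = D/d = 87.0/7.5 = 11.6000; K_W = (4C−1)/(4C−4)+0.615/C = 1.1238; K_s = 1+0.5/C = 1.0431
F_a = (F_max−F_min)/2 = 478 N; F_m = (F_max+F_min)/2 = 952 N
τ_a = K_W·8F_aD/(πd³) = 1.1238 × 251.02 = 282.09 MPa
τ_m = K_s·8F_mD/(πd³) = 1.0431 × 499.93 = 521.48 MPa
Goodman: 1/n_f = τ_a/S_se + τ_m/S_su = 282.09/534 + 521.48/1380 = 0.52825 + 0.37789 = 0.90614
n_f = 1/0.90614 = 1.104

1.10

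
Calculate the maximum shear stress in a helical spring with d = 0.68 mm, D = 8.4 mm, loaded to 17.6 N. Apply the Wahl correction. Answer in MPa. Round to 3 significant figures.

1340 MPa

Spring index C = D/d = 8.4/0.68 = 12.3529
K_W = (4C−1)/(4C−4) + 0.615/C = 48.412/45.412 + 0.0498 = 1.1158
τ₀ = 8FD/(πd³) = 8·17.6·8.4/(π·0.68³) = 1182.72/0.98782 = 1197.3 MPa
τ_max = K·τ₀ = 1.1158 × 1197.3 = 1336 MPa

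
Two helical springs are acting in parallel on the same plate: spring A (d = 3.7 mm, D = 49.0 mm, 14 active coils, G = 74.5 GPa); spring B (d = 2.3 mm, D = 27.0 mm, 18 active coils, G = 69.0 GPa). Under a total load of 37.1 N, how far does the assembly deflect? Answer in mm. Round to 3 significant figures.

k_A = Gd⁴/(8D³N_a) = (74.5×10³)(3.7⁴)/(8·49.0³·14) = 1.0596 N/mm
k_B = Gd⁴/(8D³N_a) = (69.0×10³)(2.3⁴)/(8·27.0³·18) = 0.68125 N/mm
Parallel: k_eq = 1.0596 + 0.68125 = 1.7409 N/mm
δ = F/k_eq = 37.1/1.7409 = 21.311 mm

21.3 mm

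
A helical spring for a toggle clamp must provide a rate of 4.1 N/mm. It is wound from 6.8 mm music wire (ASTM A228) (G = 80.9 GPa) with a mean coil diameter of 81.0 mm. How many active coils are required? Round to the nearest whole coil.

N_a = Gd⁴/(8D³k) = (80.9×10³ × 6.8⁴)/(8 × 81.0³ × 4.1)
    = 1.72975e+08 / 1.74313e+07 = 9.923 → 10 coils

10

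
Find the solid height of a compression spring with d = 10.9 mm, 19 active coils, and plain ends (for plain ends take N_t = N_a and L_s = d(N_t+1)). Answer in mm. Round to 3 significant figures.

218 mm

plain ends: N_t = N_a = 19
L_s = d·(N_t+1) = 10.9 × 20 = 218 mm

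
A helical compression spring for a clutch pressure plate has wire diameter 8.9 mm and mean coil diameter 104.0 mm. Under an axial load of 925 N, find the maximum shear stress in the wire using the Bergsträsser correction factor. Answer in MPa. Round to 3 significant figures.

387 MPa

Spring index C = D/d = 104.0/8.9 = 11.6854
K_B = (4C+2)/(4C−3) = 48.742/43.742 = 1.1143
τ₀ = 8FD/(πd³) = 8·925·104.0/(π·8.9³) = 769600/2214.7 = 347.49 MPa
τ_max = K·τ₀ = 1.1143 × 347.49 = 387.21 MPa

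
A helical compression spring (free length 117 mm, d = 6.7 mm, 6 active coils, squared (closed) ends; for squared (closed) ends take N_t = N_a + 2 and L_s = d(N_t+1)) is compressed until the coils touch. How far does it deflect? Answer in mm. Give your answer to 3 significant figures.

56.7 mm

N_t = 8; L_s = 6.7·9 = 60.3 mm
δ_solid = L₀ − L_s = 117 − 60.3 = 56.7 mm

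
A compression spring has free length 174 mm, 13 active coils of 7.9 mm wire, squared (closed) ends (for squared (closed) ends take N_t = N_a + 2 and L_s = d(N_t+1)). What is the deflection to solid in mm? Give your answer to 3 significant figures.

N_t = 15; L_s = 7.9·16 = 126.4 mm
δ_solid = L₀ − L_s = 174 − 126.4 = 47.6 mm

47.6 mm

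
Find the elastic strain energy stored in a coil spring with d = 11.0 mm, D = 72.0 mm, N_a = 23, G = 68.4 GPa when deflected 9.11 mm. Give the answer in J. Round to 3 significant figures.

k = Gd⁴/(8D³N_a) = (68.4×10³)(11.0⁴)/(8·72.0³·23) = 14.582 N/mm
U = ½kδ² = 0.5 × 14.582 × 9.11² = 605.09 N·mm = 0.60509 J

0.605 J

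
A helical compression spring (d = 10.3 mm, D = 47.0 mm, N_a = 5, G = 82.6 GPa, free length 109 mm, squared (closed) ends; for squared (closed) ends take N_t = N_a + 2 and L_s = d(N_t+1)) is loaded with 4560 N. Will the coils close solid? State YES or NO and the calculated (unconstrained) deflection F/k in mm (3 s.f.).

NO, δ = 20.4 mm

k = Gd⁴/(8D³N_a) = (82.6×10³)(10.3⁴)/(8·47.0³·5) = 223.86 N/mm
N_t = 7; L_s = 10.3·8 = 82.4 mm; δ_solid = L₀ − L_s = 109 − 82.4 = 26.6 mm
δ = F/k = 4560/223.86 = 20.37 mm
δ < δ_solid → spring does not go solid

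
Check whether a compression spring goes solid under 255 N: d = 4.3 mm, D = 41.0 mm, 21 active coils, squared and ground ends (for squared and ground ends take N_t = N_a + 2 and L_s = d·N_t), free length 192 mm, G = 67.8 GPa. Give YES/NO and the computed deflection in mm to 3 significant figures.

YES, δ = 127 mm

k = Gd⁴/(8D³N_a) = (67.8×10³)(4.3⁴)/(8·41.0³·21) = 2.0019 N/mm
N_t = 23; L_s = 4.3·23 = 98.9 mm; δ_solid = L₀ − L_s = 192 − 98.9 = 93.1 mm
δ = F/k = 255/2.0019 = 127.38 mm
δ ≥ δ_solid → spring goes solid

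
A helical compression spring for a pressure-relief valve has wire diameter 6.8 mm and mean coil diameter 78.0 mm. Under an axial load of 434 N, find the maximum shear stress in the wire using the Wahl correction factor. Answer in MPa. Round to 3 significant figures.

Spring index C = D/d = 78.0/6.8 = 11.4706
K_W = (4C−1)/(4C−4) + 0.615/C = 44.882/41.882 + 0.0536 = 1.1252
τ₀ = 8FD/(πd³) = 8·434·78.0/(π·6.8³) = 270816/987.82 = 274.16 MPa
τ_max = K·τ₀ = 1.1252 × 274.16 = 308.49 MPa

308 MPa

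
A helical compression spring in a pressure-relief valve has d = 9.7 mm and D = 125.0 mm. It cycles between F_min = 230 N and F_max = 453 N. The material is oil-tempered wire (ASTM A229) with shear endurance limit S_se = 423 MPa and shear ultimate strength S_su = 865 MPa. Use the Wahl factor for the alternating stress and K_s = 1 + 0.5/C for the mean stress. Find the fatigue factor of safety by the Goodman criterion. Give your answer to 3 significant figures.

C = D/d = 125.0/9.7 = 12.8866; K_W = (4C−1)/(4C−4)+0.615/C = 1.1108; K_s = 1+0.5/C = 1.0388
F_a = (F_max−F_min)/2 = 111.5 N; F_m = (F_max+F_min)/2 = 341.5 N
τ_a = K_W·8F_aD/(πd³) = 1.1108 × 38.887 = 43.197 MPa
τ_m = K_s·8F_mD/(πd³) = 1.0388 × 119.1 = 123.73 MPa
Goodman: 1/n_f = τ_a/S_se + τ_m/S_su = 43.197/423 + 123.73/865 = 0.10212 + 0.14303 = 0.24516
n_f = 1/0.24516 = 4.079

4.08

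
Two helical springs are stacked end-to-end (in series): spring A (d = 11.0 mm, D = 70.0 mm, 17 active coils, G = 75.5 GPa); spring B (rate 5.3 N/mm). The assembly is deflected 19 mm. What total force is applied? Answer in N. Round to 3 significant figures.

k_A = Gd⁴/(8D³N_a) = (75.5×10³)(11.0⁴)/(8·70.0³·17) = 23.697 N/mm
Series: 1/k_eq = 1/23.697 + 1/5.3 = 0.23088; k_eq = 4.3313 N/mm
F = k_eq·δ = 4.3313·19 = 82.294 N

82.3 N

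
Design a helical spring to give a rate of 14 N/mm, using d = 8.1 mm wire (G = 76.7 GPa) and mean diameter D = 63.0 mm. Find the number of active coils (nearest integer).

12

N_a = Gd⁴/(8D³k) = (76.7×10³ × 8.1⁴)/(8 × 63.0³ × 14)
    = 3.30168e+08 / 2.80053e+07 = 11.79 → 12 coils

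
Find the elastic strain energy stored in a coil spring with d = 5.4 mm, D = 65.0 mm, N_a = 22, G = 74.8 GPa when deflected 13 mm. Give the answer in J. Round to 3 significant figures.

0.111 J

k = Gd⁴/(8D³N_a) = (74.8×10³)(5.4⁴)/(8·65.0³·22) = 1.3159 N/mm
U = ½kδ² = 0.5 × 1.3159 × 13² = 111.19 N·mm = 0.11119 J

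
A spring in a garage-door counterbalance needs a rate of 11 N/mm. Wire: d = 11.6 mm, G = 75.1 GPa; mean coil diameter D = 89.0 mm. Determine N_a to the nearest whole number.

22

N_a = Gd⁴/(8D³k) = (75.1×10³ × 11.6⁴)/(8 × 89.0³ × 11)
    = 1.35979e+09 / 6.20373e+07 = 21.92 → 22 coils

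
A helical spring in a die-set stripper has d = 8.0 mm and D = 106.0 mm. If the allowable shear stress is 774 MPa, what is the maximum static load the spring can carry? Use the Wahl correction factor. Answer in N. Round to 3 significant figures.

C = D/d = 106.0/8.0 = 13.2500
K_W = (4C−1)/(4C−4) + 0.615/C = 52.000/49.000 + 0.0464 = 1.1076
τ_max = K·8FD/(πd³) → F_max = τ_allow·πd³/(8DK)
F_max = 774·π·8.0³/(8·106.0·1.1076) = 1.245e+06/939.28 = 1325.5 N

1330 N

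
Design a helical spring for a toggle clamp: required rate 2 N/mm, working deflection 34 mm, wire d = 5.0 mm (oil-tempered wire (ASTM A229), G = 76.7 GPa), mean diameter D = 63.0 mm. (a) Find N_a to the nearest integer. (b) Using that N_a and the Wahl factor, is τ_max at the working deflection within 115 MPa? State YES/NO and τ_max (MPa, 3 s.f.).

N_a = Gd⁴/(8D³k) = (76.7×10³)(5.0⁴)/(8·63.0³·2) = 11.98 → N_a = 12
Actual rate k = Gd⁴/(8D³·12) = 1.997 N/mm
Working load F = kδ = 1.997·34 = 67.899 N
C = 63.0/5.0 = 12.6000; K_W = (4C−1)/(4C−4)+0.615/C = 1.1135
τ_max = K_W·8FD/(πd³) = 1.1135·87.143 = 97.031 MPa
τ_max ≤ 115 MPa → acceptable

(a) 12 coils; (b) YES, τ_max = 97.0 MPa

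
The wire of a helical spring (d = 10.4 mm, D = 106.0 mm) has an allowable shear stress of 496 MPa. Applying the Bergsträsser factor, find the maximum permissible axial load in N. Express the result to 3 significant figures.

1830 N

C = D/d = 106.0/10.4 = 10.1923
K_B = (4C+2)/(4C−3) = 42.769/37.769 = 1.1324
τ_max = K·8FD/(πd³) → F_max = τ_allow·πd³/(8DK)
F_max = 496·π·10.4³/(8·106.0·1.1324) = 1.7528e+06/960.26 = 1825.3 N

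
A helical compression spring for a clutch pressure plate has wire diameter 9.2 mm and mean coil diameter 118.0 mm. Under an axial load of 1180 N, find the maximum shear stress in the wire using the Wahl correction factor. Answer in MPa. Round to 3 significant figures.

506 MPa

Spring index C = D/d = 118.0/9.2 = 12.8261
K_W = (4C−1)/(4C−4) + 0.615/C = 50.304/47.304 + 0.0479 = 1.1114
τ₀ = 8FD/(πd³) = 8·1180·118.0/(π·9.2³) = 1.11392e+06/2446.3 = 455.35 MPa
τ_max = K·τ₀ = 1.1114 × 455.35 = 506.06 MPa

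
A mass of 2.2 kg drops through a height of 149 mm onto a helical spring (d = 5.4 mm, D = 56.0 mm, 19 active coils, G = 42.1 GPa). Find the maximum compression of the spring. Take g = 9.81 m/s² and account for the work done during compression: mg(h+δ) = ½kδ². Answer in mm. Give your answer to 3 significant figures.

k = Gd⁴/(8D³N_a) = (42.1×10³)(5.4⁴)/(8·56.0³·19) = 1.3411 N/mm
W = mg = 2.2 × 9.81 = 21.582 N
½kδ² − Wδ − Wh = 0 → δ = (W + √(W² + 2kWh))/k
δ = (21.582 + √(465.78 + 8624.97))/1.3411 = (21.582 + 95.345)/1.3411 = 87.19 mm

87.2 mm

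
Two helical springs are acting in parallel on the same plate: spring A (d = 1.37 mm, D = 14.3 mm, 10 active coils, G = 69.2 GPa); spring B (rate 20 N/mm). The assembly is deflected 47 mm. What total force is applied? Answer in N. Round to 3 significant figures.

989 N

k_A = Gd⁴/(8D³N_a) = (69.2×10³)(1.37⁴)/(8·14.3³·10) = 1.0421 N/mm
Parallel: k_eq = 1.0421 + 20 = 21.042 N/mm
F = k_eq·δ = 21.042·47 = 988.98 N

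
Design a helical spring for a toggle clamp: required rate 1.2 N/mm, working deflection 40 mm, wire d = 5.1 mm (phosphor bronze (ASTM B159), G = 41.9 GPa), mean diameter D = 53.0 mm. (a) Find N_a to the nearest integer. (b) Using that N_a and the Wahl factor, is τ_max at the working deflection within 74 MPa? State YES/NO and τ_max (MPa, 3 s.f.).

N_a = Gd⁴/(8D³k) = (41.9×10³)(5.1⁴)/(8·53.0³·1.2) = 19.83 → N_a = 20
Actual rate k = Gd⁴/(8D³·20) = 1.19 N/mm
Working load F = kδ = 1.19·40 = 47.6 N
C = 53.0/5.1 = 10.3922; K_W = (4C−1)/(4C−4)+0.615/C = 1.1390
τ_max = K_W·8FD/(πd³) = 1.1390·48.43 = 55.163 MPa
τ_max ≤ 74 MPa → acceptable

(a) 20 coils; (b) YES, τ_max = 55.2 MPa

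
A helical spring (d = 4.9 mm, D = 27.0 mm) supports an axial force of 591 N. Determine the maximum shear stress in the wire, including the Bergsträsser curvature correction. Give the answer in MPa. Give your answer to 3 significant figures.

436 MPa

Spring index C = D/d = 27.0/4.9 = 5.5102
K_B = (4C+2)/(4C−3) = 24.041/19.041 = 1.2626
τ₀ = 8FD/(πd³) = 8·591·27.0/(π·4.9³) = 127656/369.61 = 345.38 MPa
τ_max = K·τ₀ = 1.2626 × 345.38 = 436.08 MPa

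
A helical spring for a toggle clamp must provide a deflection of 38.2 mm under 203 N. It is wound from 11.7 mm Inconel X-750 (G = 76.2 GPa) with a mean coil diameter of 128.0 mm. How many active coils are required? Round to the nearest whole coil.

Required rate k = F/δ = 203/38.2 = 5.3141 N/mm
N_a = Gd⁴/(8D³k) = (76.2×10³ × 11.7⁴)/(8 × 128.0³ × 5.3141)
    = 1.4279e+09 / 8.91564e+07 = 16.02 → 16 coils

16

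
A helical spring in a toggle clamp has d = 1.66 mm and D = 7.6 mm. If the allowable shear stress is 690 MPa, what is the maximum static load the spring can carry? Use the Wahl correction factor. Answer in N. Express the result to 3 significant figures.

C = D/d = 7.6/1.66 = 4.5783
K_W = (4C−1)/(4C−4) + 0.615/C = 17.313/14.313 + 0.1343 = 1.3439
τ_max = K·8FD/(πd³) → F_max = τ_allow·πd³/(8DK)
F_max = 690·π·1.66³/(8·7.6·1.3439) = 9915.7/81.711 = 121.35 N

121 N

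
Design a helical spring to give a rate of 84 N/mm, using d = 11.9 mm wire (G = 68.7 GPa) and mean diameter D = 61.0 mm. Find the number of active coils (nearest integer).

N_a = Gd⁴/(8D³k) = (68.7×10³ × 11.9⁴)/(8 × 61.0³ × 84)
    = 1.37767e+09 / 1.52531e+08 = 9.032 → 9 coils

9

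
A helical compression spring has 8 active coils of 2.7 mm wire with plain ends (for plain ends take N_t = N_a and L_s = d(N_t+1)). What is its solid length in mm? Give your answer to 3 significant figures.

24.3 mm

plain ends: N_t = N_a = 8
L_s = d·(N_t+1) = 2.7 × 9 = 24.3 mm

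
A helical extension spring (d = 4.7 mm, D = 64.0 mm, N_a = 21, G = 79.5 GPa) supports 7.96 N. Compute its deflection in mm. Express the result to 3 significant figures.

k = Gd⁴/(8D³N_a) = (79.5×10³)(4.7⁴)/(8·64.0³·21) = 0.88087 N/mm
δ = F/k = 7.96 / 0.88087 = 9.0366 mm

9.04 mm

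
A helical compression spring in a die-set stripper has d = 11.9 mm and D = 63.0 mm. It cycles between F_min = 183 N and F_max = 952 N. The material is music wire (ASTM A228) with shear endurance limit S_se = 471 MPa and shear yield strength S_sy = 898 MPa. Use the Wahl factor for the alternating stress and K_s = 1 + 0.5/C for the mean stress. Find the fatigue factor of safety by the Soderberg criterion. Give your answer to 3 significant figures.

C = D/d = 63.0/11.9 = 5.2941; K_W = (4C−1)/(4C−4)+0.615/C = 1.2908; K_s = 1+0.5/C = 1.0944
F_a = (F_max−F_min)/2 = 384.5 N; F_m = (F_max+F_min)/2 = 567.5 N
τ_a = K_W·8F_aD/(πd³) = 1.2908 × 36.605 = 47.25 MPa
τ_m = K_s·8F_mD/(πd³) = 1.0944 × 54.026 = 59.129 MPa
Soderberg: 1/n_f = τ_a/S_se + τ_m/S_sy = 47.25/471 + 59.129/898 = 0.10032 + 0.06585 = 0.16616
n_f = 1/0.16616 = 6.018

6.02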